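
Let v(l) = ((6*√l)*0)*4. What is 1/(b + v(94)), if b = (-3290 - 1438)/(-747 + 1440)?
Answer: -231/1576 ≈ -0.14657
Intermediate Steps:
b = -1576/231 (b = -4728/693 = -4728*1/693 = -1576/231 ≈ -6.8225)
v(l) = 0 (v(l) = 0*4 = 0)
1/(b + v(94)) = 1/(-1576/231 + 0) = 1/(-1576/231) = -231/1576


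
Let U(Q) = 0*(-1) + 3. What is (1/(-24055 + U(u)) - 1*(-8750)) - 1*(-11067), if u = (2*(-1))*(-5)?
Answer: 476638483/24052 ≈ 19817.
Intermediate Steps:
u = 10 (u = -2*(-5) = 10)
U(Q) = 3 (U(Q) = 0 + 3 = 3)
(1/(-24055 + U(u)) - 1*(-8750)) - 1*(-11067) = (1/(-24055 + 3) - 1*(-8750)) - 1*(-11067) = (1/(-24052) + 8750) + 11067 = (-1/24052 + 8750) + 11067 = 210454999/24052 + 11067 = 476638483/24052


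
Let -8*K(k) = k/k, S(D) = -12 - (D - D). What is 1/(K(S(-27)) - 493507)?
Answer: -8/3948057 ≈ -2.0263e-6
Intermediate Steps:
S(D) = -12 (S(D) = -12 - 1*0 = -12 + 0 = -12)
K(k) = -⅛ (K(k) = -k/(8*k) = -⅛*1 = -⅛)
1/(K(S(-27)) - 493507) = 1/(-⅛ - 493507) = 1/(-3948057/8) = -8/3948057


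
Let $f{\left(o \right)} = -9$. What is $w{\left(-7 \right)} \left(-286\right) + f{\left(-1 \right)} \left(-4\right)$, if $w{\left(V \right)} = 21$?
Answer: $-5970$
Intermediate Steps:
$w{\left(-7 \right)} \left(-286\right) + f{\left(-1 \right)} \left(-4\right) = 21 \left(-286\right) - -36 = -6006 + 36 = -5970$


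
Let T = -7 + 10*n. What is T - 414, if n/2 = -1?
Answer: -441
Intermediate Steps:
n = -2 (n = 2*(-1) = -2)
T = -27 (T = -7 + 10*(-2) = -7 - 20 = -27)
T - 414 = -27 - 414 = -441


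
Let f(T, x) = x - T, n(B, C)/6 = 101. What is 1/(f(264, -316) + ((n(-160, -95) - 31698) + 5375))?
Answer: -1/26297 ≈ -3.8027e-5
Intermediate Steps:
n(B, C) = 606 (n(B, C) = 6*101 = 606)
1/(f(264, -316) + ((n(-160, -95) - 31698) + 5375)) = 1/((-316 - 1*264) + ((606 - 31698) + 5375)) = 1/((-316 - 264) + (-31092 + 5375)) = 1/(-580 - 25717) = 1/(-26297) = -1/26297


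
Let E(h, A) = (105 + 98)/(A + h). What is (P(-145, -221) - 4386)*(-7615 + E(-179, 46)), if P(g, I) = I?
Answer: 666697398/19 ≈ 3.5089e+7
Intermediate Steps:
E(h, A) = 203/(A + h)
(P(-145, -221) - 4386)*(-7615 + E(-179, 46)) = (-221 - 4386)*(-7615 + 203/(46 - 179)) = -4607*(-7615 + 203/(-133)) = -4607*(-7615 + 203*(-1/133)) = -4607*(-7615 - 29/19) = -4607*(-144714/19) = 666697398/19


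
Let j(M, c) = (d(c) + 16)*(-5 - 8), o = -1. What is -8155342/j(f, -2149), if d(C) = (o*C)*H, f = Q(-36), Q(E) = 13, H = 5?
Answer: 36902/633 ≈ 58.297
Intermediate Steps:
f = 13
d(C) = -5*C (d(C) = -C*5 = -5*C)
j(M, c) = -208 + 65*c (j(M, c) = (-5*c + 16)*(-5 - 8) = (16 - 5*c)*(-13) = -208 + 65*c)
-8155342/j(f, -2149) = -8155342/(-208 + 65*(-2149)) = -8155342/(-208 - 139685) = -8155342/(-139893) = -8155342*(-1/139893) = 36902/633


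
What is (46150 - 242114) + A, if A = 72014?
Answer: -123950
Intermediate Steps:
(46150 - 242114) + A = (46150 - 242114) + 72014 = -195964 + 72014 = -123950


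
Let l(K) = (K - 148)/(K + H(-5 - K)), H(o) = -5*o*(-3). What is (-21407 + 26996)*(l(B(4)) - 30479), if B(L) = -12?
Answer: -5281059141/31 ≈ -1.7036e+8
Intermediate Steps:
H(o) = 15*o
l(K) = (-148 + K)/(-75 - 14*K) (l(K) = (K - 148)/(K + 15*(-5 - K)) = (-148 + K)/(K + (-75 - 15*K)) = (-148 + K)/(-75 - 14*K))
(-21407 + 26996)*(l(B(4)) - 30479) = (-21407 + 26996)*((148 - 1*(-12))/(75 + 14*(-12)) - 30479) = 5589*((148 + 12)/(75 - 168) - 30479) = 5589*(160/(-93) - 30479) = 5589*(-1/93*160 - 30479) = 5589*(-160/93 - 30479) = 5589*(-2834707/93) = -5281059141/31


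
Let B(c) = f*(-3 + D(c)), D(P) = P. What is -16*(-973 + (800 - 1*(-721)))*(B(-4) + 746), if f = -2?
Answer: -6663680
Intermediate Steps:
B(c) = 6 - 2*c (B(c) = -2*(-3 + c) = 6 - 2*c)
-16*(-973 + (800 - 1*(-721)))*(B(-4) + 746) = -16*(-973 + (800 - 1*(-721)))*((6 - 2*(-4)) + 746) = -16*(-973 + (800 + 721))*((6 + 8) + 746) = -16*(-973 + 1521)*(14 + 746) = -8768*760 = -16*416480 = -6663680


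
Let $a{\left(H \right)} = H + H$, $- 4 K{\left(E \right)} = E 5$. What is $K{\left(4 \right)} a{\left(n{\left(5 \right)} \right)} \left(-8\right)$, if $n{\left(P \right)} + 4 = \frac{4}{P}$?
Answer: $-256$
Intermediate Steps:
$K{\left(E \right)} = - \frac{5 E}{4}$ ($K{\left(E \right)} = - \frac{E 5}{4} = - \frac{5 E}{4}$)
$n{\left(P \right)} = -4 + \frac{4}{P}$
$a{\left(H \right)} = 2 H$
$K{\left(4 \right)} a{\left(n{\left(5 \right)} \right)} \left(-8\right) = \left(- \frac{5}{4}\right) 4 \cdot 2 \left(-4 + \frac{4}{5}\right) \left(-8\right) = - 5 \cdot 2 \left(-4 + 4 \cdot \frac{1}{5}\right) \left(-8\right) = - 5 \cdot 2 \left(-4 + \frac{4}{5}\right) \left(-8\right) = - 5 \cdot 2 \left(- \frac{16}{5}\right) \left(-8\right) = \left(-5\right) \left(- \frac{32}{5}\right) \left(-8\right) = 32 \left(-8\right) = -256$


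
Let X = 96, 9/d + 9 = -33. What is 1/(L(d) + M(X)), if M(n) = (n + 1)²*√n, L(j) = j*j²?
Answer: 24696/21330701066995469 + 283381616896*√6/63992103200986407 ≈ 1.0847e-5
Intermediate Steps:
d = -3/14 (d = 9/(-9 - 33) = 9/(-42) = 9*(-1/42) = -3/14 ≈ -0.21429)
L(j) = j³
M(n) = √n*(1 + n)² (M(n) = (1 + n)²*√n = √n*(1 + n)²)
1/(L(d) + M(X)) = 1/((-3/14)³ + √96*(1 + 96)²) = 1/(-27/2744 + (4*√6)*97²) = 1/(-27/2744 + (4*√6)*9409) = 1/(-27/2744 + 37636*√6)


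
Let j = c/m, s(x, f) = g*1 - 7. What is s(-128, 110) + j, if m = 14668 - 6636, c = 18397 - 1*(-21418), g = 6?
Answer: 31783/8032 ≈ 3.9570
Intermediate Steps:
c = 39815 (c = 18397 + 21418 = 39815)
s(x, f) = -1 (s(x, f) = 6*1 - 7 = 6 - 7 = -1)
m = 8032
j = 39815/8032 ≈ 4.9570
s(-128, 110) + j = -1 + 39815/8032 = 31783/8032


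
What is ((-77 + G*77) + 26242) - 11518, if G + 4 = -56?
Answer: 10027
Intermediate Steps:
G = -60 (G = -4 - 56 = -60)
((-77 + G*77) + 26242) - 11518 = ((-77 - 60*77) + 26242) - 11518 = ((-77 - 4620) + 26242) - 11518 = (-4697 + 26242) - 11518 = 21545 - 11518 = 10027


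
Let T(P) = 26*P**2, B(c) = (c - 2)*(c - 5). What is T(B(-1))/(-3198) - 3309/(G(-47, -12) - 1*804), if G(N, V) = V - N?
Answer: 52617/31529 ≈ 1.6688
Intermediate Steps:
B(c) = (-5 + c)*(-2 + c) (B(c) = (-2 + c)*(-5 + c) = (-5 + c)*(-2 + c))
T(B(-1))/(-3198) - 3309/(G(-47, -12) - 1*804) = (26*(10 + (-1)**2 - 7*(-1))**2)/(-3198) - 3309/((-12 - 1*(-47)) - 1*804) = (26*(10 + 1 + 7)**2)*(-1/3198) - 3309/((-12 + 47) - 804) = (26*18**2)*(-1/3198) - 3309/(35 - 804) = (26*324)*(-1/3198) - 3309/(-769) = 8424*(-1/3198) - 3309*(-1/769) = -108/41 + 3309/769 = 52617/31529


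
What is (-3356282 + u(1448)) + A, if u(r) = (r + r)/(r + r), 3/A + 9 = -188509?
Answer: -632719381561/188518 ≈ -3.3563e+6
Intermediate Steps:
A = -3/188518 (A = 3/(-9 - 188509) = 3/(-188518) = 3*(-1/188518) = -3/188518 ≈ -1.5914e-5)
u(r) = 1 (u(r) = (2*r)/((2*r)) = (2*r)*(1/(2*r)) = 1)
(-3356282 + u(1448)) + A = (-3356282 + 1) - 3/188518 = -3356281 - 3/188518 = -632719381561/188518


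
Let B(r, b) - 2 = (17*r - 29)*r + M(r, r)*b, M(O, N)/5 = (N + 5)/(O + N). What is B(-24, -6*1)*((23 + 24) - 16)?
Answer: 2598575/8 ≈ 3.2482e+5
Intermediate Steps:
M(O, N) = 5*(5 + N)/(N + O) (M(O, N) = 5*((N + 5)/(O + N)) = 5*((5 + N)/(N + O)) = 5*(5 + N)/(N + O))
B(r, b) = 2 + r*(-29 + 17*r) + 5*b*(5 + r)/(2*r) (B(r, b) = 2 + ((17*r - 29)*r + (5*(5 + r)/(r + r))*b) = 2 + ((-29 + 17*r)*r + (5*(5 + r)/((2*r)))*b) = 2 + (r*(-29 + 17*r) + (5*(1/(2*r))*(5 + r))*b) = 2 + (r*(-29 + 17*r) + (5*(5 + r)/(2*r))*b) = 2 + (r*(-29 + 17*r) + 5*b*(5 + r)/(2*r)) = 2 + r*(-29 + 17*r) + 5*b*(5 + r)/(2*r))
B(-24, -6*1)*((23 + 24) - 16) = ((-24*(2 - 29*(-24) + 17*(-24)²) + 5*(-6*1)*(5 - 24)/2)/(-24))*((23 + 24) - 16) = (-(-24*(2 + 696 + 17*576) + (5/2)*(-6)*(-19))/24)*(47 - 16) = -(-24*(2 + 696 + 9792) + 285)/24*31 = -(-24*10490 + 285)/24*31 = -(-251760 + 285)/24*31 = -1/24*(-251475)*31 = (83825/8)*31 = 2598575/8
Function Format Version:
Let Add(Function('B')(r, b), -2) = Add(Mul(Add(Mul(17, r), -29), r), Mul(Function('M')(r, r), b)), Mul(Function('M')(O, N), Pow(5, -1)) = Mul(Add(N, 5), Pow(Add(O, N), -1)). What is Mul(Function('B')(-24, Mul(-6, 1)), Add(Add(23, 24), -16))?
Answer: Rational(2598575, 8) ≈ 3.2482e+5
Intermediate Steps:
Function('M')(O, N) = Mul(5, Pow(Add(N, O), -1), Add(5, N)) (Function('M')(O, N) = Mul(5, Mul(Add(N, 5), Pow(Add(O, N), -1))) = Mul(5, Mul(Add(5, N), Pow(Add(N, O), -1))) = Mul(5, Mul(Pow(Add(N, O), -1), Add(5, N))) = Mul(5, Pow(Add(N, O), -1), Add(5, N)))
Function('B')(r, b) = Add(2, Mul(r, Add(-29, Mul(17, r))), Mul(Rational(5, 2), b, Pow(r, -1), Add(5, r))) (Function('B')(r, b) = Add(2, Add(Mul(Add(Mul(17, r), -29), r), Mul(Mul(5, Pow(Add(r, r), -1), Add(5, r)), b))) = Add(2, Add(Mul(Add(-29, Mul(17, r)), r), Mul(Mul(5, Pow(Mul(2, r), -1), Add(5, r)), b))) = Add(2, Add(Mul(r, Add(-29, Mul(17, r))), Mul(Mul(5, Mul(Rational(1, 2), Pow(r, -1)), Add(5, r)), b))) = Add(2, Add(Mul(r, Add(-29, Mul(17, r))), Mul(Mul(Rational(5, 2), Pow(r, -1), Add(5, r)), b))) = Add(2, Add(Mul(r, Add(-29, Mul(17, r))), Mul(Rational(5, 2), b, Pow(r, -1), Add(5, r)))) = Add(2, Mul(r, Add(-29, Mul(17, r))), Mul(Rational(5, 2), b, Pow(r, -1), Add(5, r))))
Mul(Function('B')(-24, Mul(-6, 1)), Add(Add(23, 24), -16)) = Mul(Mul(Pow(-24, -1), Add(Mul(-24, Add(2, Mul(-29, -24), Mul(17, Pow(-24, 2)))), Mul(Rational(5, 2), Mul(-6, 1), Add(5, -24)))), Add(Add(23, 24), -16)) = Mul(Mul(Rational(-1, 24), Add(Mul(-24, Add(2, 696, Mul(17, 576))), Mul(Rational(5, 2), -6, -19))), Add(47, -16)) = Mul(Mul(Rational(-1, 24), Add(Mul(-24, Add(2, 696, 9792)), 285)), 31) = Mul(Mul(Rational(-1, 24), Add(Mul(-24, 10490), 285)), 31) = Mul(Mul(Rational(-1, 24), Add(-251760, 285)), 31) = Mul(Mul(Rational(-1, 24), -251475), 31) = Mul(Rational(83825, 8), 31) = Rational(2598575, 8)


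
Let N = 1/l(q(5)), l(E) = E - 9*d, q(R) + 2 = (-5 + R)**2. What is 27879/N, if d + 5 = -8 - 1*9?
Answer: 5464284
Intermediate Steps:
q(R) = -2 + (-5 + R)**2
d = -22 (d = -5 + (-8 - 1*9) = -5 + (-8 - 9) = -5 - 17 = -22)
l(E) = 198 + E (l(E) = E - 9*(-22) = E + 198 = 198 + E)
N = 1/196 (N = 1/(198 + (-2 + (-5 + 5)**2)) = 1/(198 + (-2 + 0**2)) = 1/(198 + (-2 + 0)) = 1/(198 - 2) = 1/196 ≈ 0.0051020)
27879/N = 27879/(1/196) = 27879*196 = 5464284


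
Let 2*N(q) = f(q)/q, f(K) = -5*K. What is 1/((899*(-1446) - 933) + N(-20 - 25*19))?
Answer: -2/2601779 ≈ -7.6870e-7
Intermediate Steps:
N(q) = -5/2 (N(q) = ((-5*q)/q)/2 = (½)*(-5) = -5/2)
1/((899*(-1446) - 933) + N(-20 - 25*19)) = 1/((899*(-1446) - 933) - 5/2) = 1/((-1299954 - 933) - 5/2) = 1/(-1300887 - 5/2) = 1/(-2601779/2) = -2/2601779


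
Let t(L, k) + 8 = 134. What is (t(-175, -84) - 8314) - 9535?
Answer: -17723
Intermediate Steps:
t(L, k) = 126 (t(L, k) = -8 + 134 = 126)
(t(-175, -84) - 8314) - 9535 = (126 - 8314) - 9535 = -8188 - 9535 = -17723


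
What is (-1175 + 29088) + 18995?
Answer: 46908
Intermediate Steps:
(-1175 + 29088) + 18995 = 27913 + 18995 = 46908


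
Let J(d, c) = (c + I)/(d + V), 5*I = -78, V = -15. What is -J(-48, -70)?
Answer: -428/315 ≈ -1.3587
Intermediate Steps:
I = -78/5 (I = (1/5)*(-78) = -78/5 ≈ -15.600)
J(d, c) = (-78/5 + c)/(-15 + d) (J(d, c) = (c - 78/5)/(d - 15) = (-78/5 + c)/(-15 + d))
-J(-48, -70) = -(-78/5 - 70)/(-15 - 48) = -(-428)/((-63)*5) = -(-1)*(-428)/(63*5) = -1*428/315 = -428/315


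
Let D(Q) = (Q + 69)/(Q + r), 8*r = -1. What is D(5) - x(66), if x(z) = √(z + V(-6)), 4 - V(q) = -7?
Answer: 592/39 - √77 ≈ 6.4045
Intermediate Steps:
r = -⅛ (r = (⅛)*(-1) = -⅛ ≈ -0.12500)
V(q) = 11 (V(q) = 4 - 1*(-7) = 4 + 7 = 11)
D(Q) = (69 + Q)/(-⅛ + Q) (D(Q) = (Q + 69)/(Q - ⅛) = (69 + Q)/(-⅛ + Q))
x(z) = √(11 + z) (x(z) = √(z + 11) = √(11 + z))
D(5) - x(66) = 8*(69 + 5)/(-1 + 8*5) - √(11 + 66) = 8*74/(-1 + 40) - √77 = 8*74/39 - √77 = 8*(1/39)*74 - √77 = 592/39 - √77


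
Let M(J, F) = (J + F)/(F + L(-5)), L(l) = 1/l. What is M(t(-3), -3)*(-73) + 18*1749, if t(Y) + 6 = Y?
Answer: 124833/4 ≈ 31208.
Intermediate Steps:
t(Y) = -6 + Y
M(J, F) = (F + J)/(-1/5 + F) (M(J, F) = (J + F)/(F + 1/(-5)) = (F + J)/(F - 1/5) = (F + J)/(-1/5 + F))
M(t(-3), -3)*(-73) + 18*1749 = (5*(-3 + (-6 - 3))/(-1 + 5*(-3)))*(-73) + 18*1749 = (5*(-3 - 9)/(-1 - 15))*(-73) + 31482 = (5*(-12)/(-16))*(-73) + 31482 = (5*(-1/16)*(-12))*(-73) + 31482 = (15/4)*(-73) + 31482 = -1095/4 + 31482 = 124833/4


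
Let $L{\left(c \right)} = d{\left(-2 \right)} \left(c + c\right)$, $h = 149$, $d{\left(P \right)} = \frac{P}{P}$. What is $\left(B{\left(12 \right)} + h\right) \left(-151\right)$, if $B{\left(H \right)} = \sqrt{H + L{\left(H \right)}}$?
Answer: $-23405$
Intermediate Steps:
$d{\left(P \right)} = 1$
$L{\left(c \right)} = 2 c$ ($L{\left(c \right)} = 1 \left(c + c\right) = 1 \cdot 2 c = 2 c$)
$B{\left(H \right)} = \sqrt{3} \sqrt{H}$ ($B{\left(H \right)} = \sqrt{H + 2 H} = \sqrt{3 H} = \sqrt{3} \sqrt{H}$)
$\left(B{\left(12 \right)} + h\right) \left(-151\right) = \left(\sqrt{3} \sqrt{12} + 149\right) \left(-151\right) = \left(\sqrt{3} \cdot 2 \sqrt{3} + 149\right) \left(-151\right) = \left(6 + 149\right) \left(-151\right) = 155 \left(-151\right) = -23405$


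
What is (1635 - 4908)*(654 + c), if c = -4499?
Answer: 12584685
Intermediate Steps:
(1635 - 4908)*(654 + c) = (1635 - 4908)*(654 - 4499) = -3273*(-3845) = 12584685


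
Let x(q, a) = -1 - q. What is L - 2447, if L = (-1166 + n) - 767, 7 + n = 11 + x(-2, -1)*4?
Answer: -4372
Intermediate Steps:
n = 8 (n = -7 + (11 + (-1 - 1*(-2))*4) = -7 + (11 + (-1 + 2)*4) = -7 + (11 + 1*4) = -7 + (11 + 4) = -7 + 15 = 8)
L = -1925 (L = (-1166 + 8) - 767 = -1158 - 767 = -1925)
L - 2447 = -1925 - 2447 = -4372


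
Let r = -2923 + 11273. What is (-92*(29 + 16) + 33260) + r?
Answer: 37470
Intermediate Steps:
r = 8350
(-92*(29 + 16) + 33260) + r = (-92*(29 + 16) + 33260) + 8350 = (-92*45 + 33260) + 8350 = (-4140 + 33260) + 8350 = 29120 + 8350 = 37470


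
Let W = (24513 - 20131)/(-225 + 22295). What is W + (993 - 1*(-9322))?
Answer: 113828216/11035 ≈ 10315.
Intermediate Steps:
W = 2191/11035 (W = 4382/22070 = 4382*(1/22070) = 2191/11035 ≈ 0.19855)
W + (993 - 1*(-9322)) = 2191/11035 + (993 - 1*(-9322)) = 2191/11035 + (993 + 9322) = 2191/11035 + 10315 = 113828216/11035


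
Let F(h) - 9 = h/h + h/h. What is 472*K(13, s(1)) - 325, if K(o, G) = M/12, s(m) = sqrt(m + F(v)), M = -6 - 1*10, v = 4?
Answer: -2863/3 ≈ -954.33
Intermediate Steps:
F(h) = 11 (F(h) = 9 + (h/h + h/h) = 9 + (1 + 1) = 9 + 2 = 11)
M = -16 (M = -6 - 10 = -16)
s(m) = sqrt(11 + m) (s(m) = sqrt(m + 11) = sqrt(11 + m))
K(o, G) = -4/3 (K(o, G) = -16/12 = -16*1/12 = -4/3)
472*K(13, s(1)) - 325 = 472*(-4/3) - 325 = -1888/3 - 325 = -2863/3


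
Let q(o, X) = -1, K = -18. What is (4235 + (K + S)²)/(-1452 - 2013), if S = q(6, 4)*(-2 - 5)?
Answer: -44/35 ≈ -1.2571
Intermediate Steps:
S = 7 (S = -(-2 - 5) = -1*(-7) = 7)
(4235 + (K + S)²)/(-1452 - 2013) = (4235 + (-18 + 7)²)/(-1452 - 2013) = (4235 + (-11)²)/(-3465) = (4235 + 121)*(-1/3465) = 4356*(-1/3465) = -44/35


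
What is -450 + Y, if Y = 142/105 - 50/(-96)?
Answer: -250951/560 ≈ -448.13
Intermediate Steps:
Y = 1049/560 (Y = 142*(1/105) - 50*(-1/96) = 142/105 + 25/48 = 1049/560 ≈ 1.8732)
-450 + Y = -450 + 1049/560 = -250951/560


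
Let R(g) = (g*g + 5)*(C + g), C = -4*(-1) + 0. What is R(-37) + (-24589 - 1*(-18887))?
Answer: -51044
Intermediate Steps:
C = 4 (C = 4 + 0 = 4)
R(g) = (4 + g)*(5 + g²) (R(g) = (g*g + 5)*(4 + g) = (g² + 5)*(4 + g) = (5 + g²)*(4 + g) = (4 + g)*(5 + g²))
R(-37) + (-24589 - 1*(-18887)) = (20 + (-37)³ + 4*(-37)² + 5*(-37)) + (-24589 - 1*(-18887)) = (20 - 50653 + 4*1369 - 185) + (-24589 + 18887) = (20 - 50653 + 5476 - 185) - 5702 = -45342 - 5702 = -51044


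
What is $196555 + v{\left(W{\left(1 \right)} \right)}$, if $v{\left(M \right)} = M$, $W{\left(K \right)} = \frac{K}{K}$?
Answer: $196556$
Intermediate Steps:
$W{\left(K \right)} = 1$
$196555 + v{\left(W{\left(1 \right)} \right)} = 196555 + 1 = 196556$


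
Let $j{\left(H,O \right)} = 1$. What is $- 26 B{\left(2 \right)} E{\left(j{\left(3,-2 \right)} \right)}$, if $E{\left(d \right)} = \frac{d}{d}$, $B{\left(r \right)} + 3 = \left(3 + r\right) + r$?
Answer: $-104$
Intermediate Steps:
$B{\left(r \right)} = 2 r$ ($B{\left(r \right)} = -3 + \left(\left(3 + r\right) + r\right) = -3 + \left(3 + 2 r\right) = 2 r$)
$E{\left(d \right)} = 1$
$- 26 B{\left(2 \right)} E{\left(j{\left(3,-2 \right)} \right)} = - 26 \cdot 2 \cdot 2 \cdot 1 = \left(-26\right) 4 \cdot 1 = \left(-104\right) 1 = -104$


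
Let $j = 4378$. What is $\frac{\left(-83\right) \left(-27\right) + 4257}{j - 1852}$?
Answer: $\frac{1083}{421} \approx 2.5724$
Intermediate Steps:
$\frac{\left(-83\right) \left(-27\right) + 4257}{j - 1852} = \frac{\left(-83\right) \left(-27\right) + 4257}{4378 - 1852} = \frac{2241 + 4257}{2526} = 6498 \cdot \frac{1}{2526} = \frac{1083}{421}$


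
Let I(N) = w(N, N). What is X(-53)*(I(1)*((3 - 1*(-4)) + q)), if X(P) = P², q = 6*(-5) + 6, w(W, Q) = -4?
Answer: 191012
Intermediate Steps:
I(N) = -4
q = -24 (q = -30 + 6 = -24)
X(-53)*(I(1)*((3 - 1*(-4)) + q)) = (-53)²*(-4*((3 - 1*(-4)) - 24)) = 2809*(-4*((3 + 4) - 24)) = 2809*(-4*(7 - 24)) = 2809*(-4*(-17)) = 2809*68 = 191012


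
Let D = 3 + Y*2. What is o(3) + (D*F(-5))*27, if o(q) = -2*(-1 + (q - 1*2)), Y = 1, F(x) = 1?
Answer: 135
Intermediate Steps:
D = 5 (D = 3 + 1*2 = 3 + 2 = 5)
o(q) = 6 - 2*q (o(q) = -2*(-1 + (q - 2)) = -2*(-1 + (-2 + q)) = -2*(-3 + q) = 6 - 2*q)
o(3) + (D*F(-5))*27 = (6 - 2*3) + (5*1)*27 = (6 - 6) + 5*27 = 0 + 135 = 135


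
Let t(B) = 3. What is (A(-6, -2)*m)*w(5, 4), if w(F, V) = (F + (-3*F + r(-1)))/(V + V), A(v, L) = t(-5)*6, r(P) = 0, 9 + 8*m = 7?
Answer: 45/8 ≈ 5.6250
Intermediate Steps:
m = -1/4 (m = -9/8 + (1/8)*7 = -9/8 + 7/8 = -1/4 ≈ -0.25000)
A(v, L) = 18 (A(v, L) = 3*6 = 18)
w(F, V) = -F/V (w(F, V) = (F + (-3*F + 0))/(V + V) = (F - 3*F)/((2*V)) = (-2*F)*(1/(2*V)) = -F/V)
(A(-6, -2)*m)*w(5, 4) = (18*(-1/4))*(-1*5/4) = -(-9)*5/(2*4) = -9/2*(-5/4) = 45/8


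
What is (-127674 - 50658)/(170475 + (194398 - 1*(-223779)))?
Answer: -44583/147163 ≈ -0.30295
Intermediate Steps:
(-127674 - 50658)/(170475 + (194398 - 1*(-223779))) = -178332/(170475 + (194398 + 223779)) = -178332/(170475 + 418177) = -178332/588652 = -178332*1/588652 = -44583/147163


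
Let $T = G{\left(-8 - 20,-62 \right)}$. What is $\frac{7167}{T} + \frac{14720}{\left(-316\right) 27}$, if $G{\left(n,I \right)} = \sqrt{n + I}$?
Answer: $- \frac{3680}{2133} - \frac{2389 i \sqrt{10}}{10} \approx -1.7253 - 755.47 i$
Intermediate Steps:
$G{\left(n,I \right)} = \sqrt{I + n}$
$T = 3 i \sqrt{10}$ ($T = \sqrt{-62 - 28} = \sqrt{-90} = 3 i \sqrt{10} \approx 9.4868 i$)
$\frac{7167}{T} + \frac{14720}{\left(-316\right) 27} = \frac{7167}{3 i \sqrt{10}} + \frac{14720}{\left(-316\right) 27} = 7167 \left(- \frac{i \sqrt{10}}{30}\right) + \frac{14720}{-8532} = - \frac{2389 i \sqrt{10}}{10} + 14720 \left(- \frac{1}{8532}\right) = - \frac{2389 i \sqrt{10}}{10} - \frac{3680}{2133} = - \frac{3680}{2133} - \frac{2389 i \sqrt{10}}{10}$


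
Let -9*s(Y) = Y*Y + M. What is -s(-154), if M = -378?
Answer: 23338/9 ≈ 2593.1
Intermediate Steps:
s(Y) = 42 - Y²/9 (s(Y) = -(Y*Y - 378)/9 = -(Y² - 378)/9 = -(-378 + Y²)/9 = 42 - Y²/9)
-s(-154) = -(42 - ⅑*(-154)²) = -(42 - ⅑*23716) = -(42 - 23716/9) = -1*(-23338/9) = 23338/9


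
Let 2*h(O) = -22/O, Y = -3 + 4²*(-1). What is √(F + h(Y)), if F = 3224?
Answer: √1164073/19 ≈ 56.785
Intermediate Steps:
Y = -19 (Y = -3 + 16*(-1) = -3 - 16 = -19)
h(O) = -11/O (h(O) = (-22/O)/2 = -11/O)
√(F + h(Y)) = √(3224 - 11/(-19)) = √(3224 - 11*(-1/19)) = √(3224 + 11/19) = √(61267/19) = √1164073/19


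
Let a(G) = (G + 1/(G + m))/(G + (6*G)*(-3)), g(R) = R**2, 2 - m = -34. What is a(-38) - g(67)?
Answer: -5799865/1292 ≈ -4489.1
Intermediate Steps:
m = 36 (m = 2 - 1*(-34) = 2 + 34 = 36)
a(G) = -(G + 1/(36 + G))/(17*G) (a(G) = (G + 1/(G + 36))/(G + (6*G)*(-3)) = (G + 1/(36 + G))/(G - 18*G) = (G + 1/(36 + G))/((-17*G)) = (G + 1/(36 + G))*(-1/(17*G)) = -(G + 1/(36 + G))/(17*G))
a(-38) - g(67) = (1/17)*(-1 - 1*(-38)**2 - 36*(-38))/(-38*(36 - 38)) - 1*67**2 = (1/17)*(-1/38)*(-1 - 1*1444 + 1368)/(-2) - 1*4489 = (1/17)*(-1/38)*(-1/2)*(-1 - 1444 + 1368) - 4489 = (1/17)*(-1/38)*(-1/2)*(-77) - 4489 = -77/1292 - 4489 = -5799865/1292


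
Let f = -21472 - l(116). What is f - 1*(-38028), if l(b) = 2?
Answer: 16554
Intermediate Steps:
f = -21474 (f = -21472 - 1*2 = -21472 - 2 = -21474)
f - 1*(-38028) = -21474 - 1*(-38028) = -21474 + 38028 = 16554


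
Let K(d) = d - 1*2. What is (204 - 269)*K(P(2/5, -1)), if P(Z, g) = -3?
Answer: 325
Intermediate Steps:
K(d) = -2 + d (K(d) = d - 2 = -2 + d)
(204 - 269)*K(P(2/5, -1)) = (204 - 269)*(-2 - 3) = -65*(-5) = 325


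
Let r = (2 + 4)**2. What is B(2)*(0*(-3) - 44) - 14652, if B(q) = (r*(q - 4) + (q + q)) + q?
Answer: -11748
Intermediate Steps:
r = 36 (r = 6**2 = 36)
B(q) = -144 + 39*q (B(q) = (36*(q - 4) + (q + q)) + q = (36*(-4 + q) + 2*q) + q = ((-144 + 36*q) + 2*q) + q = (-144 + 38*q) + q = -144 + 39*q)
B(2)*(0*(-3) - 44) - 14652 = (-144 + 39*2)*(0*(-3) - 44) - 14652 = (-144 + 78)*(0 - 44) - 14652 = -66*(-44) - 14652 = 2904 - 14652 = -11748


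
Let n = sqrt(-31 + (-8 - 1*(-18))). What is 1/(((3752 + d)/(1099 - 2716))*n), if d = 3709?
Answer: 77*I*sqrt(21)/7461 ≈ 0.047294*I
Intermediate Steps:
n = I*sqrt(21) (n = sqrt(-31 + (-8 + 18)) = sqrt(-31 + 10) = sqrt(-21) = I*sqrt(21) ≈ 4.5826*I)
1/(((3752 + d)/(1099 - 2716))*n) = 1/(((3752 + 3709)/(1099 - 2716))*(I*sqrt(21))) = 1/((7461/(-1617))*(I*sqrt(21))) = 1/((7461*(-1/1617))*(I*sqrt(21))) = 1/(-2487*I*sqrt(21)/539) = 77*I*sqrt(21)/7461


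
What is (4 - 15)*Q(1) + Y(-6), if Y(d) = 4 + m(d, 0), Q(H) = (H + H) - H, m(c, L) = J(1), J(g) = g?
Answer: -6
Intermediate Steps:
m(c, L) = 1
Q(H) = H (Q(H) = 2*H - H = H)
Y(d) = 5 (Y(d) = 4 + 1 = 5)
(4 - 15)*Q(1) + Y(-6) = (4 - 15)*1 + 5 = -11*1 + 5 = -11 + 5 = -6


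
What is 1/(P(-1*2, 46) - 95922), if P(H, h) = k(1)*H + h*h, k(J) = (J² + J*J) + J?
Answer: -1/93812 ≈ -1.0660e-5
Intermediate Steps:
k(J) = J + 2*J² (k(J) = (J² + J²) + J = 2*J² + J = J + 2*J²)
P(H, h) = h² + 3*H (P(H, h) = (1*(1 + 2*1))*H + h*h = (1*(1 + 2))*H + h² = (1*3)*H + h² = 3*H + h² = h² + 3*H)
1/(P(-1*2, 46) - 95922) = 1/((46² + 3*(-1*2)) - 95922) = 1/((2116 + 3*(-2)) - 95922) = 1/((2116 - 6) - 95922) = 1/(2110 - 95922) = 1/(-93812) = -1/93812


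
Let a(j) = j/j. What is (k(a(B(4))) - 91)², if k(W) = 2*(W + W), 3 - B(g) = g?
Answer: 7569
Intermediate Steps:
B(g) = 3 - g
a(j) = 1
k(W) = 4*W (k(W) = 2*(2*W) = 4*W)
(k(a(B(4))) - 91)² = (4*1 - 91)² = (4 - 91)² = (-87)² = 7569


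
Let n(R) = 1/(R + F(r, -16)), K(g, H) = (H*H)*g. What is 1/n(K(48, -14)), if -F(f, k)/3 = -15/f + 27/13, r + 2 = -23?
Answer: 610998/65 ≈ 9400.0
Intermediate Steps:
r = -25 (r = -2 - 23 = -25)
F(f, k) = -81/13 + 45/f (F(f, k) = -3*(-15/f + 27/13) = -3*(27/13 - 15/f) = -81/13 + 45/f)
K(g, H) = g*H² (K(g, H) = H²*g = g*H²)
n(R) = 1/(-522/65 + R) (n(R) = 1/(R + (-81/13 + 45/(-25))) = 1/(R + (-81/13 + 45*(-1/25))) = 1/(R + (-81/13 - 9/5)) = 1/(R - 522/65) = 1/(-522/65 + R))
1/n(K(48, -14)) = 1/(65/(-522 + 65*(48*(-14)²))) = 1/(65/(-522 + 65*(48*196))) = 1/(65/(-522 + 65*9408)) = 1/(65/(-522 + 611520)) = 1/(65/610998) = 610998/65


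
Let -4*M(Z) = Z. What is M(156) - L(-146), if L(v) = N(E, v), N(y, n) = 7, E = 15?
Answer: -46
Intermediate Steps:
M(Z) = -Z/4
L(v) = 7
M(156) - L(-146) = -1/4*156 - 1*7 = -39 - 7 = -46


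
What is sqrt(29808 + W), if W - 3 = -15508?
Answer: sqrt(14303) ≈ 119.60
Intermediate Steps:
W = -15505 (W = 3 - 15508 = -15505)
sqrt(29808 + W) = sqrt(29808 - 15505) = sqrt(14303)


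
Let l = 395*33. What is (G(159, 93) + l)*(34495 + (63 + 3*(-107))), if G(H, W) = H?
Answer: 451722978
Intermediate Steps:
l = 13035
(G(159, 93) + l)*(34495 + (63 + 3*(-107))) = (159 + 13035)*(34495 + (63 + 3*(-107))) = 13194*(34495 + (63 - 321)) = 13194*(34495 - 258) = 13194*34237 = 451722978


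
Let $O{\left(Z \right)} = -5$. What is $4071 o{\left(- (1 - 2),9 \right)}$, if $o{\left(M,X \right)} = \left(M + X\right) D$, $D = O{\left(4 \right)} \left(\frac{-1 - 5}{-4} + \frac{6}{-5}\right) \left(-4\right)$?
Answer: $244260$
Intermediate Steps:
$D = 6$ ($D = - 5 \left(\frac{-1 - 5}{-4} + \frac{6}{-5}\right) \left(-4\right) = - 5 \left(\left(-1 - 5\right) \left(- \frac{1}{4}\right) + 6 \left(- \frac{1}{5}\right)\right) \left(-4\right) = - 5 \left(\left(-6\right) \left(- \frac{1}{4}\right) - \frac{6}{5}\right) \left(-4\right) = - 5 \left(\frac{3}{2} - \frac{6}{5}\right) \left(-4\right) = \left(-5\right) \frac{3}{10} \left(-4\right) = \left(- \frac{3}{2}\right) \left(-4\right) = 6$)
$o{\left(M,X \right)} = 6 M + 6 X$ ($o{\left(M,X \right)} = \left(M + X\right) 6 = 6 M + 6 X$)
$4071 o{\left(- (1 - 2),9 \right)} = 4071 \left(6 \left(- (1 - 2)\right) + 6 \cdot 9\right) = 4071 \left(6 \left(- (1 - 2)\right) + 54\right) = 4071 \left(6 \left(\left(-1\right) \left(-1\right)\right) + 54\right) = 4071 \left(6 \cdot 1 + 54\right) = 4071 \left(6 + 54\right) = 4071 \cdot 60 = 244260$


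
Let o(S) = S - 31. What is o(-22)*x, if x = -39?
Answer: 2067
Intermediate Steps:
o(S) = -31 + S
o(-22)*x = (-31 - 22)*(-39) = -53*(-39) = 2067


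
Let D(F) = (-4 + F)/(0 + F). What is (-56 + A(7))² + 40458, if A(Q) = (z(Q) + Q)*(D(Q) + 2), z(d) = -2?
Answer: 2076691/49 ≈ 42381.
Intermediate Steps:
D(F) = (-4 + F)/F
A(Q) = (-2 + Q)*(2 + (-4 + Q)/Q) (A(Q) = (-2 + Q)*((-4 + Q)/Q + 2) = (-2 + Q)*(2 + (-4 + Q)/Q))
(-56 + A(7))² + 40458 = (-56 + (-10 + 3*7 + 8/7))² + 40458 = (-56 + (-10 + 21 + 8*(⅐)))² + 40458 = (-56 + (-10 + 21 + 8/7))² + 40458 = (-56 + 85/7)² + 40458 = (-307/7)² + 40458 = 94249/49 + 40458 = 2076691/49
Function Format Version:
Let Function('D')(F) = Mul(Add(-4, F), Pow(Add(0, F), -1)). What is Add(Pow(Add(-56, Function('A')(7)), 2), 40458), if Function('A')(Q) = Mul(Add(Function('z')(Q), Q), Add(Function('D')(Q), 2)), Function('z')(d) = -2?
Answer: Rational(2076691, 49) ≈ 42381.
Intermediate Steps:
Function('D')(F) = Mul(Pow(F, -1), Add(-4, F)) (Function('D')(F) = Mul(Add(-4, F), Pow(F, -1)) = Mul(Pow(F, -1), Add(-4, F)))
Function('A')(Q) = Mul(Add(-2, Q), Add(2, Mul(Pow(Q, -1), Add(-4, Q)))) (Function('A')(Q) = Mul(Add(-2, Q), Add(Mul(Pow(Q, -1), Add(-4, Q)), 2)) = Mul(Add(-2, Q), Add(2, Mul(Pow(Q, -1), Add(-4, Q)))))
Add(Pow(Add(-56, Function('A')(7)), 2), 40458) = Add(Pow(Add(-56, Add(-10, Mul(3, 7), Mul(8, Pow(7, -1)))), 2), 40458) = Add(Pow(Add(-56, Add(-10, 21, Mul(8, Rational(1, 7)))), 2), 40458) = Add(Pow(Add(-56, Add(-10, 21, Rational(8, 7))), 2), 40458) = Add(Pow(Add(-56, Rational(85, 7)), 2), 40458) = Add(Pow(Rational(-307, 7), 2), 40458) = Add(Rational(94249, 49), 40458) = Rational(2076691, 49)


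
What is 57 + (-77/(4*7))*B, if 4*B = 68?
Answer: 41/4 ≈ 10.250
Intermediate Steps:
B = 17 (B = (¼)*68 = 17)
57 + (-77/(4*7))*B = 57 - 77/(4*7)*17 = 57 - 77/28*17 = 57 - 77*1/28*17 = 57 - 11/4*17 = 57 - 187/4 = 41/4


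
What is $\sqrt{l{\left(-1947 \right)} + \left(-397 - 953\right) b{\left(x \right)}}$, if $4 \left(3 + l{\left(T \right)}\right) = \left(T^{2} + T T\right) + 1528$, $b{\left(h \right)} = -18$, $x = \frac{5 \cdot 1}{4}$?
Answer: $\frac{\sqrt{7680334}}{2} \approx 1385.7$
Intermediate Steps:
$x = \frac{5}{4}$ ($x = 5 \cdot \frac{1}{4} = \frac{5}{4} \approx 1.25$)
$l{\left(T \right)} = 379 + \frac{T^{2}}{2}$ ($l{\left(T \right)} = -3 + \frac{\left(T^{2} + T T\right) + 1528}{4} = -3 + \frac{\left(T^{2} + T^{2}\right) + 1528}{4} = -3 + \frac{2 T^{2} + 1528}{4} = -3 + \frac{1528 + 2 T^{2}}{4} = -3 + \left(382 + \frac{T^{2}}{2}\right) = 379 + \frac{T^{2}}{2}$)
$\sqrt{l{\left(-1947 \right)} + \left(-397 - 953\right) b{\left(x \right)}} = \sqrt{\left(379 + \frac{\left(-1947\right)^{2}}{2}\right) + \left(-397 - 953\right) \left(-18\right)} = \sqrt{\left(379 + \frac{1}{2} \cdot 3790809\right) - -24300} = \sqrt{\left(379 + \frac{3790809}{2}\right) + 24300} = \sqrt{\frac{3791567}{2} + 24300} = \sqrt{\frac{3840167}{2}} = \frac{\sqrt{7680334}}{2}$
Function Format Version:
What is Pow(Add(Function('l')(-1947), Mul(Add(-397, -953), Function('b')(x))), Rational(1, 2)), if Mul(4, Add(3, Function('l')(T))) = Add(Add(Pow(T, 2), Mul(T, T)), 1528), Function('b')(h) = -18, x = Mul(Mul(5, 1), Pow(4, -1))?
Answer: Mul(Rational(1, 2), Pow(7680334, Rational(1, 2))) ≈ 1385.7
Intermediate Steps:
x = Rational(5, 4) (x = Mul(5, Rational(1, 4)) = Rational(5, 4) ≈ 1.2500)
Function('l')(T) = Add(379, Mul(Rational(1, 2), Pow(T, 2))) (Function('l')(T) = Add(-3, Mul(Rational(1, 4), Add(Add(Pow(T, 2), Mul(T, T)), 1528))) = Add(-3, Mul(Rational(1, 4), Add(Add(Pow(T, 2), Pow(T, 2)), 1528))) = Add(-3, Mul(Rational(1, 4), Add(Mul(2, Pow(T, 2)), 1528))) = Add(-3, Mul(Rational(1, 4), Add(1528, Mul(2, Pow(T, 2))))) = Add(-3, Add(382, Mul(Rational(1, 2), Pow(T, 2)))) = Add(379, Mul(Rational(1, 2), Pow(T, 2))))
Pow(Add(Function('l')(-1947), Mul(Add(-397, -953), Function('b')(x))), Rational(1, 2)) = Pow(Add(Add(379, Mul(Rational(1, 2), Pow(-1947, 2))), Mul(Add(-397, -953), -18)), Rational(1, 2)) = Pow(Add(Add(379, Mul(Rational(1, 2), 3790809)), Mul(-1350, -18)), Rational(1, 2)) = Pow(Add(Add(379, Rational(3790809, 2)), 24300), Rational(1, 2)) = Pow(Add(Rational(3791567, 2), 24300), Rational(1, 2)) = Pow(Rational(3840167, 2), Rational(1, 2)) = Mul(Rational(1, 2), Pow(7680334, Rational(1, 2)))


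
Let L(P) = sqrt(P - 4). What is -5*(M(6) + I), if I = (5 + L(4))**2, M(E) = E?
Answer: -155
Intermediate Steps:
L(P) = sqrt(-4 + P)
I = 25 (I = (5 + sqrt(-4 + 4))**2 = (5 + sqrt(0))**2 = (5 + 0)**2 = 5**2 = 25)
-5*(M(6) + I) = -5*(6 + 25) = -5*31 = -155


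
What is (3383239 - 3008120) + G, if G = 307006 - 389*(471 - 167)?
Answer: 563869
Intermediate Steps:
G = 188750 (G = 307006 - 389*304 = 307006 - 118256 = 188750)
(3383239 - 3008120) + G = (3383239 - 3008120) + 188750 = 375119 + 188750 = 563869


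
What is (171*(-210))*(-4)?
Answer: 143640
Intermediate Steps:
(171*(-210))*(-4) = -35910*(-4) = 143640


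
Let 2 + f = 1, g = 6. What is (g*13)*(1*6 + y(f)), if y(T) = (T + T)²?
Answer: 780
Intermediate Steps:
f = -1 (f = -2 + 1 = -1)
y(T) = 4*T² (y(T) = (2*T)² = 4*T²)
(g*13)*(1*6 + y(f)) = (6*13)*(1*6 + 4*(-1)²) = 78*(6 + 4*1) = 78*(6 + 4) = 78*10 = 780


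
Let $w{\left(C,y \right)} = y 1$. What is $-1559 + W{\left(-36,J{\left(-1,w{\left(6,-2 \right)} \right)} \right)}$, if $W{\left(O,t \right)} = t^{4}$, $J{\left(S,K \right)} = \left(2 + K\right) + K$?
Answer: $-1543$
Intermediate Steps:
$w{\left(C,y \right)} = y$
$J{\left(S,K \right)} = 2 + 2 K$
$-1559 + W{\left(-36,J{\left(-1,w{\left(6,-2 \right)} \right)} \right)} = -1559 + \left(2 + 2 \left(-2\right)\right)^{4} = -1559 + \left(2 - 4\right)^{4} = -1559 + \left(-2\right)^{4} = -1559 + 16 = -1543$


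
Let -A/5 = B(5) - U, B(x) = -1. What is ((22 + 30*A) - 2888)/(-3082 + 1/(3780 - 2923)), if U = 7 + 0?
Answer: 83986/155369 ≈ 0.54056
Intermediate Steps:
U = 7
A = 40 (A = -5*(-1 - 1*7) = -5*(-1 - 7) = -5*(-8) = 40)
((22 + 30*A) - 2888)/(-3082 + 1/(3780 - 2923)) = ((22 + 30*40) - 2888)/(-3082 + 1/(3780 - 2923)) = ((22 + 1200) - 2888)/(-3082 + 1/857) = (1222 - 2888)/(-3082 + 1/857) = -1666/(-2641273/857) = -1666*(-857/2641273) = 83986/155369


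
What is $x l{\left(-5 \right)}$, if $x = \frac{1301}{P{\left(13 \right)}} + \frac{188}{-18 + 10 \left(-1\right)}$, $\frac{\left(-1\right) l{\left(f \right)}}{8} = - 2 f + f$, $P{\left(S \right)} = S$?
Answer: $- \frac{339840}{91} \approx -3734.5$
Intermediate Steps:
$l{\left(f \right)} = 8 f$ ($l{\left(f \right)} = - 8 \left(- 2 f + f\right) = - 8 \left(- f\right) = 8 f$)
$x = \frac{8496}{91}$ ($x = \frac{1301}{13} + \frac{188}{-18 + 10 \left(-1\right)} = 1301 \cdot \frac{1}{13} + \frac{188}{-18 - 10} = \frac{1301}{13} + \frac{188}{-28} = \frac{1301}{13} + 188 \left(- \frac{1}{28}\right) = \frac{1301}{13} - \frac{47}{7} = \frac{8496}{91} \approx 93.363$)
$x l{\left(-5 \right)} = \frac{8496 \cdot 8 \left(-5\right)}{91} = \frac{8496}{91} \left(-40\right) = - \frac{339840}{91}$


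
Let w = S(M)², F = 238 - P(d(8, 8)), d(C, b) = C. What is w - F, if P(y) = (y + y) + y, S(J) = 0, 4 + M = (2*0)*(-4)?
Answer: -214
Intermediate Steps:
M = -4 (M = -4 + (2*0)*(-4) = -4 + 0*(-4) = -4 + 0 = -4)
P(y) = 3*y (P(y) = 2*y + y = 3*y)
F = 214 (F = 238 - 3*8 = 238 - 1*24 = 238 - 24 = 214)
w = 0 (w = 0² = 0)
w - F = 0 - 1*214 = 0 - 214 = -214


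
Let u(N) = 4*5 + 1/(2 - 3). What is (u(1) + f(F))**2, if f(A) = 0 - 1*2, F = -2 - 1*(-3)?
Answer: 289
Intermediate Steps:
F = 1 (F = -2 + 3 = 1)
u(N) = 19 (u(N) = 20 + 1/(-1) = 20 - 1 = 19)
f(A) = -2 (f(A) = 0 - 2 = -2)
(u(1) + f(F))**2 = (19 - 2)**2 = 17**2 = 289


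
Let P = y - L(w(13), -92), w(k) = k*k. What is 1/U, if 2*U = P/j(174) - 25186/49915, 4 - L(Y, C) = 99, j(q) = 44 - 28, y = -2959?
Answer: -99830/8959971 ≈ -0.011142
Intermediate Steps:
j(q) = 16
w(k) = k**2
L(Y, C) = -95 (L(Y, C) = 4 - 1*99 = 4 - 99 = -95)
P = -2864 (P = -2959 - 1*(-95) = -2959 + 95 = -2864)
U = -8959971/99830 (U = (-2864/16 - 25186/49915)/2 = (-2864*1/16 - 25186*1/49915)/2 = (-179 - 25186/49915)/2 = (1/2)*(-8959971/49915) = -8959971/99830 ≈ -89.752)
1/U = 1/(-8959971/99830) = -99830/8959971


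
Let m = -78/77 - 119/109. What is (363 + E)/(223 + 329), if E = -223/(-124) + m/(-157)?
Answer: 19869465065/30064666016 ≈ 0.66089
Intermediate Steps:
m = -17665/8393 (m = -78*1/77 - 119*1/109 = -78/77 - 119/109 = -17665/8393 ≈ -2.1047)
E = 296037783/163394924 (E = -223/(-124) - 17665/8393/(-157) = -223*(-1/124) - 17665/8393*(-1/157) = 223/124 + 17665/1317701 = 296037783/163394924 ≈ 1.8118)
(363 + E)/(223 + 329) = (363 + 296037783/163394924)/(223 + 329) = (59608395195/163394924)/552 = (59608395195/163394924)*(1/552) = 19869465065/30064666016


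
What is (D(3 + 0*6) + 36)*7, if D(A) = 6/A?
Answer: 266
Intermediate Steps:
(D(3 + 0*6) + 36)*7 = (6/(3 + 0*6) + 36)*7 = (6/(3 + 0) + 36)*7 = (6/3 + 36)*7 = (6*(⅓) + 36)*7 = (2 + 36)*7 = 38*7 = 266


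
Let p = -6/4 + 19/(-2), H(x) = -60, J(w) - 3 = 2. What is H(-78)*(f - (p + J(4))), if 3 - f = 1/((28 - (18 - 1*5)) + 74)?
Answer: -48000/89 ≈ -539.33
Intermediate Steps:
J(w) = 5 (J(w) = 3 + 2 = 5)
p = -11 (p = -6*¼ + 19*(-½) = -3/2 - 19/2 = -11)
f = 266/89 (f = 3 - 1/((28 - (18 - 1*5)) + 74) = 3 - 1/((28 - (18 - 5)) + 74) = 3 - 1/((28 - 1*13) + 74) = 3 - 1/((28 - 13) + 74) = 3 - 1/(15 + 74) = 3 - 1/89 = 266/89 ≈ 2.9888)
H(-78)*(f - (p + J(4))) = -60*(266/89 - (-11 + 5)) = -60*(266/89 - 1*(-6)) = -60*(266/89 + 6) = -60*800/89 = -48000/89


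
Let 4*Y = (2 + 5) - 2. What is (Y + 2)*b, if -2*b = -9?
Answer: 117/8 ≈ 14.625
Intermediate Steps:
b = 9/2 (b = -½*(-9) = 9/2 ≈ 4.5000)
Y = 5/4 (Y = ((2 + 5) - 2)/4 = (7 - 2)/4 = (¼)*5 = 5/4 ≈ 1.2500)
(Y + 2)*b = (5/4 + 2)*(9/2) = (13/4)*(9/2) = 117/8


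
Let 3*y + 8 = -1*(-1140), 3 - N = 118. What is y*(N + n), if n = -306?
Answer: -476572/3 ≈ -1.5886e+5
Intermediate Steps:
N = -115 (N = 3 - 1*118 = 3 - 118 = -115)
y = 1132/3 (y = -8/3 + (-1*(-1140))/3 = -8/3 + (⅓)*1140 = -8/3 + 380 = 1132/3 ≈ 377.33)
y*(N + n) = 1132*(-115 - 306)/3 = (1132/3)*(-421) = -476572/3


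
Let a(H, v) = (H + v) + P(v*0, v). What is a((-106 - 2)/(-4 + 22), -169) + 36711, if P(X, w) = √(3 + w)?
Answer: 36536 + I*√166 ≈ 36536.0 + 12.884*I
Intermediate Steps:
a(H, v) = H + v + √(3 + v) (a(H, v) = (H + v) + √(3 + v) = H + v + √(3 + v))
a((-106 - 2)/(-4 + 22), -169) + 36711 = ((-106 - 2)/(-4 + 22) - 169 + √(3 - 169)) + 36711 = (-108/18 - 169 + √(-166)) + 36711 = (-108*1/18 - 169 + I*√166) + 36711 = (-6 - 169 + I*√166) + 36711 = (-175 + I*√166) + 36711 = 36536 + I*√166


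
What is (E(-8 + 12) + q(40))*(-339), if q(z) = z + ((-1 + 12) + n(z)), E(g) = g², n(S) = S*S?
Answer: -565113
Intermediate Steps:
n(S) = S²
q(z) = 11 + z + z² (q(z) = z + ((-1 + 12) + z²) = z + (11 + z²) = 11 + z + z²)
(E(-8 + 12) + q(40))*(-339) = ((-8 + 12)² + (11 + 40 + 40²))*(-339) = (4² + (11 + 40 + 1600))*(-339) = (16 + 1651)*(-339) = 1667*(-339) = -565113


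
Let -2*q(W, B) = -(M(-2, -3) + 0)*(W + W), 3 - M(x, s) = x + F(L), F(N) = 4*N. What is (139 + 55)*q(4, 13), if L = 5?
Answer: -11640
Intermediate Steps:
M(x, s) = -17 - x (M(x, s) = 3 - (x + 4*5) = 3 - (x + 20) = 3 - (20 + x) = 3 + (-20 - x) = -17 - x)
q(W, B) = -15*W (q(W, B) = -(-1)*((-17 - 1*(-2)) + 0)*(W + W)/2 = -(-1)*((-17 + 2) + 0)*(2*W)/2 = -(-1)*(-15 + 0)*(2*W)/2 = -(-1)*(-30*W)/2 = -15*W)
(139 + 55)*q(4, 13) = (139 + 55)*(-15*4) = 194*(-60) = -11640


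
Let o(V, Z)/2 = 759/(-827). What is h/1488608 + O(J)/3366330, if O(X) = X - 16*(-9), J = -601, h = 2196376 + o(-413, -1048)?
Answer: 138955546279507/94186762515120 ≈ 1.4753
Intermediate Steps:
o(V, Z) = -1518/827 (o(V, Z) = 2*(759/(-827)) = 2*(759*(-1/827)) = 2*(-759/827) = -1518/827)
h = 1816401434/827 (h = 2196376 - 1518/827 = 1816401434/827 ≈ 2.1964e+6)
O(X) = 144 + X (O(X) = X + 144 = 144 + X)
h/1488608 + O(J)/3366330 = (1816401434/827)/1488608 + (144 - 601)/3366330 = (1816401434/827)*(1/1488608) - 457*1/3366330 = 908200717/615539408 - 457/3366330 = 138955546279507/94186762515120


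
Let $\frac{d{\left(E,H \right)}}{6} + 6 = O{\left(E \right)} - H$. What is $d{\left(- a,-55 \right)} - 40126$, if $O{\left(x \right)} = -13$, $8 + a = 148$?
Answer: $-39910$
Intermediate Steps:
$a = 140$ ($a = -8 + 148 = 140$)
$d{\left(E,H \right)} = -114 - 6 H$ ($d{\left(E,H \right)} = -36 + 6 \left(-13 - H\right) = -36 - \left(78 + 6 H\right) = -114 - 6 H$)
$d{\left(- a,-55 \right)} - 40126 = \left(-114 - -330\right) - 40126 = \left(-114 + 330\right) - 40126 = 216 - 40126 = -39910$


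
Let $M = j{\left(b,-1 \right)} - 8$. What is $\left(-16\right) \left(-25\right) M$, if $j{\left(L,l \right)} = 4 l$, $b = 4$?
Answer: $-4800$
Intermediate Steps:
$M = -12$ ($M = 4 \left(-1\right) - 8 = -4 - 8 = -12$)
$\left(-16\right) \left(-25\right) M = \left(-16\right) \left(-25\right) \left(-12\right) = 400 \left(-12\right) = -4800$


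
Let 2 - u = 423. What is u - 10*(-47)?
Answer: 49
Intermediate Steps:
u = -421 (u = 2 - 1*423 = 2 - 423 = -421)
u - 10*(-47) = -421 - 10*(-47) = -421 - 1*(-470) = -421 + 470 = 49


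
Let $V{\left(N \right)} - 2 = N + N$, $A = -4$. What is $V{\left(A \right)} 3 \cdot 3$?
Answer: $-54$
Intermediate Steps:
$V{\left(N \right)} = 2 + 2 N$ ($V{\left(N \right)} = 2 + \left(N + N\right) = 2 + 2 N$)
$V{\left(A \right)} 3 \cdot 3 = \left(2 + 2 \left(-4\right)\right) 3 \cdot 3 = \left(2 - 8\right) 3 \cdot 3 = \left(-6\right) 3 \cdot 3 = \left(-18\right) 3 = -54$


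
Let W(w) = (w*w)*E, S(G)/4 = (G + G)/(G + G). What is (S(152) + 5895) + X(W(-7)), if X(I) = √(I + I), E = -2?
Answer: 5899 + 14*I ≈ 5899.0 + 14.0*I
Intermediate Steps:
S(G) = 4 (S(G) = 4*((G + G)/(G + G)) = 4*((2*G)/((2*G))) = 4*((2*G)*(1/(2*G))) = 4*1 = 4)
W(w) = -2*w² (W(w) = (w*w)*(-2) = w²*(-2) = -2*w²)
X(I) = √2*√I (X(I) = √(2*I) = √2*√I)
(S(152) + 5895) + X(W(-7)) = (4 + 5895) + √2*√(-2*(-7)²) = 5899 + √2*√(-2*49) = 5899 + √2*√(-98) = 5899 + √2*(7*I*√2) = 5899 + 14*I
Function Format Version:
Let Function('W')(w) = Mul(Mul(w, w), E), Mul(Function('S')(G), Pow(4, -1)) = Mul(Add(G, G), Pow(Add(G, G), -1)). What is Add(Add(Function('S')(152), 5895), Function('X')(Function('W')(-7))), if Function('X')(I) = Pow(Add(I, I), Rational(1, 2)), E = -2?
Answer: Add(5899, Mul(14, I)) ≈ Add(5899.0, Mul(14.000, I))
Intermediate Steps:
Function('S')(G) = 4 (Function('S')(G) = Mul(4, Mul(Add(G, G), Pow(Add(G, G), -1))) = Mul(4, Mul(Mul(2, G), Pow(Mul(2, G), -1))) = Mul(4, Mul(Mul(2, G), Mul(Rational(1, 2), Pow(G, -1)))) = Mul(4, 1) = 4)
Function('W')(w) = Mul(-2, Pow(w, 2)) (Function('W')(w) = Mul(Mul(w, w), -2) = Mul(Pow(w, 2), -2) = Mul(-2, Pow(w, 2)))
Function('X')(I) = Mul(Pow(2, Rational(1, 2)), Pow(I, Rational(1, 2))) (Function('X')(I) = Pow(Mul(2, I), Rational(1, 2)) = Mul(Pow(2, Rational(1, 2)), Pow(I, Rational(1, 2))))
Add(Add(Function('S')(152), 5895), Function('X')(Function('W')(-7))) = Add(Add(4, 5895), Mul(Pow(2, Rational(1, 2)), Pow(Mul(-2, Pow(-7, 2)), Rational(1, 2)))) = Add(5899, Mul(Pow(2, Rational(1, 2)), Pow(Mul(-2, 49), Rational(1, 2)))) = Add(5899, Mul(Pow(2, Rational(1, 2)), Pow(-98, Rational(1, 2)))) = Add(5899, Mul(Pow(2, Rational(1, 2)), Mul(7, I, Pow(2, Rational(1, 2))))) = Add(5899, Mul(14, I))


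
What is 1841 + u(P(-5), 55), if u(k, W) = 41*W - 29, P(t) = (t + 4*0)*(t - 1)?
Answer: 4067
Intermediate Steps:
P(t) = t*(-1 + t) (P(t) = (t + 0)*(-1 + t) = t*(-1 + t))
u(k, W) = -29 + 41*W
1841 + u(P(-5), 55) = 1841 + (-29 + 41*55) = 1841 + (-29 + 2255) = 1841 + 2226 = 4067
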